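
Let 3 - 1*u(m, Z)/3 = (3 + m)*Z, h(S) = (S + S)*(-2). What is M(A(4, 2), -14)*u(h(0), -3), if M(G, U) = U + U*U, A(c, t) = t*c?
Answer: 6552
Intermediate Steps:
h(S) = -4*S (h(S) = (2*S)*(-2) = -4*S)
A(c, t) = c*t
M(G, U) = U + U²
u(m, Z) = 9 - 3*Z*(3 + m) (u(m, Z) = 9 - 3*(3 + m)*Z = 9 - 3*Z*(3 + m))
M(A(4, 2), -14)*u(h(0), -3) = (-14*(1 - 14))*(9 - 9*(-3) - 3*(-3)*(-4*0)) = (-14*(-13))*(9 + 27 - 3*(-3)*0) = 182*(9 + 27 + 0) = 182*36 = 6552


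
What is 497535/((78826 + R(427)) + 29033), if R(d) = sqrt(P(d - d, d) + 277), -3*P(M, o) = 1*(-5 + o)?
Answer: 160990882695/34900691234 - 497535*sqrt(1227)/34900691234 ≈ 4.6123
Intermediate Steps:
P(M, o) = 5/3 - o/3 (P(M, o) = -(-5 + o)/3 = 5/3 - o/3)
R(d) = sqrt(836/3 - d/3) (R(d) = sqrt((5/3 - d/3) + 277) = sqrt(836/3 - d/3))
497535/((78826 + R(427)) + 29033) = 497535/((78826 + sqrt(2508 - 3*427)/3) + 29033) = 497535/((78826 + sqrt(2508 - 1281)/3) + 29033) = 497535/((78826 + sqrt(1227)/3) + 29033) = 497535/(107859 + sqrt(1227)/3)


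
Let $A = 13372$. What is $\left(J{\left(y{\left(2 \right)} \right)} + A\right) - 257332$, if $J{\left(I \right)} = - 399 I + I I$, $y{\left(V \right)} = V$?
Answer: $-244754$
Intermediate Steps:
$J{\left(I \right)} = I^{2} - 399 I$ ($J{\left(I \right)} = - 399 I + I^{2} = I^{2} - 399 I$)
$\left(J{\left(y{\left(2 \right)} \right)} + A\right) - 257332 = \left(2 \left(-399 + 2\right) + 13372\right) - 257332 = \left(2 \left(-397\right) + 13372\right) - 257332 = \left(-794 + 13372\right) - 257332 = 12578 - 257332 = -244754$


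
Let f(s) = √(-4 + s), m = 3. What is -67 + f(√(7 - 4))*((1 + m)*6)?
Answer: -67 + 24*I*√(4 - √3) ≈ -67.0 + 36.143*I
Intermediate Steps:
-67 + f(√(7 - 4))*((1 + m)*6) = -67 + √(-4 + √(7 - 4))*((1 + 3)*6) = -67 + √(-4 + √3)*(4*6) = -67 + √(-4 + √3)*24 = -67 + 24*√(-4 + √3)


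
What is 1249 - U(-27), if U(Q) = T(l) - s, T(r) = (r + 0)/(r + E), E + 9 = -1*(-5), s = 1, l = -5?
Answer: 11245/9 ≈ 1249.4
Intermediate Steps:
E = -4 (E = -9 - 1*(-5) = -9 + 5 = -4)
T(r) = r/(-4 + r) (T(r) = (r + 0)/(r - 4) = r/(-4 + r))
U(Q) = -4/9 (U(Q) = -5/(-4 - 5) - 1*1 = -5/(-9) - 1 = -5*(-⅑) - 1 = 5/9 - 1 = -4/9)
1249 - U(-27) = 1249 - 1*(-4/9) = 1249 + 4/9 = 11245/9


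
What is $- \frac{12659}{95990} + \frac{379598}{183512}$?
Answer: $\frac{294090807}{151856180} \approx 1.9366$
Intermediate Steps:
$- \frac{12659}{95990} + \frac{379598}{183512} = \left(-12659\right) \frac{1}{95990} + 379598 \cdot \frac{1}{183512} = - \frac{12659}{95990} + \frac{189799}{91756} = \frac{294090807}{151856180}$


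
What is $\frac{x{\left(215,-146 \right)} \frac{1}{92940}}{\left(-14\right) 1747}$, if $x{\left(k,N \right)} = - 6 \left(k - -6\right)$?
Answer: $\frac{221}{378854420} \approx 5.8334 \cdot 10^{-7}$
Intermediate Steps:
$x{\left(k,N \right)} = -36 - 6 k$ ($x{\left(k,N \right)} = - 6 \left(k + 6\right) = - 6 \left(6 + k\right) = -36 - 6 k$)
$\frac{x{\left(215,-146 \right)} \frac{1}{92940}}{\left(-14\right) 1747} = \frac{\left(-36 - 1290\right) \frac{1}{92940}}{\left(-14\right) 1747} = \frac{\left(-36 - 1290\right) \frac{1}{92940}}{-24458} = \left(-1326\right) \frac{1}{92940} \left(- \frac{1}{24458}\right) = \left(- \frac{221}{15490}\right) \left(- \frac{1}{24458}\right) = \frac{221}{378854420}$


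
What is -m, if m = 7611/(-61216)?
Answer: 7611/61216 ≈ 0.12433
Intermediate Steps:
m = -7611/61216 (m = 7611*(-1/61216) = -7611/61216 ≈ -0.12433)
-m = -1*(-7611/61216) = 7611/61216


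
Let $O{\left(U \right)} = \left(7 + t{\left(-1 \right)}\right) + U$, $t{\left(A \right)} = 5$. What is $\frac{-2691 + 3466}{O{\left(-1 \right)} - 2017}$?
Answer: $- \frac{775}{2006} \approx -0.38634$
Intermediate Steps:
$O{\left(U \right)} = 12 + U$ ($O{\left(U \right)} = \left(7 + 5\right) + U = 12 + U$)
$\frac{-2691 + 3466}{O{\left(-1 \right)} - 2017} = \frac{-2691 + 3466}{\left(12 - 1\right) - 2017} = \frac{775}{11 - 2017} = \frac{775}{-2006} = 775 \left(- \frac{1}{2006}\right) = - \frac{775}{2006}$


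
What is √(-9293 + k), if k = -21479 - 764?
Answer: 12*I*√219 ≈ 177.58*I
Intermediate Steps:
k = -22243
√(-9293 + k) = √(-9293 - 22243) = √(-31536) = 12*I*√219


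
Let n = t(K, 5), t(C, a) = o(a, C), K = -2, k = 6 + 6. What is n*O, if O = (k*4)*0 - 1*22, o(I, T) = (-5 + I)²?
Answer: 0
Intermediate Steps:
k = 12
O = -22 (O = (12*4)*0 - 1*22 = 48*0 - 22 = 0 - 22 = -22)
t(C, a) = (-5 + a)²
n = 0 (n = (-5 + 5)² = 0² = 0)
n*O = 0*(-22) = 0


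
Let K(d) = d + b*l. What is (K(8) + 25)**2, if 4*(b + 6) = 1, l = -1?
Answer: 24025/16 ≈ 1501.6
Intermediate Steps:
b = -23/4 (b = -6 + (1/4)*1 = -6 + 1/4 = -23/4 ≈ -5.7500)
K(d) = 23/4 + d (K(d) = d - 23/4*(-1) = d + 23/4 = 23/4 + d)
(K(8) + 25)**2 = ((23/4 + 8) + 25)**2 = (55/4 + 25)**2 = (155/4)**2 = 24025/16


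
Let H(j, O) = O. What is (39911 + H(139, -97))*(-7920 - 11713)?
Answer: -781668262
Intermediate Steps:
(39911 + H(139, -97))*(-7920 - 11713) = (39911 - 97)*(-7920 - 11713) = 39814*(-19633) = -781668262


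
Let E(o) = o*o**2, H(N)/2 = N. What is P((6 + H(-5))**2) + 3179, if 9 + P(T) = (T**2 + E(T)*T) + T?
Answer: 68978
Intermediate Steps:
H(N) = 2*N
E(o) = o**3
P(T) = -9 + T + T**2 + T**4 (P(T) = -9 + ((T**2 + T**3*T) + T) = -9 + ((T**2 + T**4) + T) = -9 + (T + T**2 + T**4) = -9 + T + T**2 + T**4)
P((6 + H(-5))**2) + 3179 = (-9 + (6 + 2*(-5))**2 + ((6 + 2*(-5))**2)**2 + ((6 + 2*(-5))**2)**4) + 3179 = (-9 + (6 - 10)**2 + ((6 - 10)**2)**2 + ((6 - 10)**2)**4) + 3179 = (-9 + (-4)**2 + ((-4)**2)**2 + ((-4)**2)**4) + 3179 = (-9 + 16 + 16**2 + 16**4) + 3179 = (-9 + 16 + 256 + 65536) + 3179 = 65799 + 3179 = 68978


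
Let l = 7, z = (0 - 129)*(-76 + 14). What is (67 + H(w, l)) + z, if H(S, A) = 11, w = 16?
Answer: 8076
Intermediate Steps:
z = 7998 (z = -129*(-62) = 7998)
(67 + H(w, l)) + z = (67 + 11) + 7998 = 78 + 7998 = 8076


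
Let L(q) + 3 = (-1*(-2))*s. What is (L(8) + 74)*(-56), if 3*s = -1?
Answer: -11816/3 ≈ -3938.7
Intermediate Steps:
s = -1/3 (s = (1/3)*(-1) = -1/3 ≈ -0.33333)
L(q) = -11/3 (L(q) = -3 - 1*(-2)*(-1/3) = -3 + 2*(-1/3) = -3 - 2/3 = -11/3)
(L(8) + 74)*(-56) = (-11/3 + 74)*(-56) = (211/3)*(-56) = -11816/3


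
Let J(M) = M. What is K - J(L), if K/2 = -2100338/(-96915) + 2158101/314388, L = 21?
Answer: 286671797/7947030 ≈ 36.073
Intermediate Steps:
K = 453559427/7947030 (K = 2*(-2100338/(-96915) + 2158101/314388) = 2*(-2100338*(-1/96915) + 2158101*(1/314388)) = 2*(2100338/96915 + 239789/34932) = 2*(453559427/15894060) = 453559427/7947030 ≈ 57.073)
K - J(L) = 453559427/7947030 - 1*21 = 453559427/7947030 - 21 = 286671797/7947030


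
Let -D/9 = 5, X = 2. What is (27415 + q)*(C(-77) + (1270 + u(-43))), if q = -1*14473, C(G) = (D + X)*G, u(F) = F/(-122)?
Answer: 3616803675/61 ≈ 5.9292e+7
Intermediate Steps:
D = -45 (D = -9*5 = -45)
u(F) = -F/122 (u(F) = F*(-1/122) = -F/122)
C(G) = -43*G (C(G) = (-45 + 2)*G = -43*G)
q = -14473
(27415 + q)*(C(-77) + (1270 + u(-43))) = (27415 - 14473)*(-43*(-77) + (1270 - 1/122*(-43))) = 12942*(3311 + (1270 + 43/122)) = 12942*(3311 + 154983/122) = 12942*(558925/122) = 3616803675/61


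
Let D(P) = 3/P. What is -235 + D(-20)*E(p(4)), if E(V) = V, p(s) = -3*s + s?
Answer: -1169/5 ≈ -233.80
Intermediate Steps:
p(s) = -2*s
-235 + D(-20)*E(p(4)) = -235 + (3/(-20))*(-2*4) = -235 + (3*(-1/20))*(-8) = -235 - 3/20*(-8) = -235 + 6/5 = -1169/5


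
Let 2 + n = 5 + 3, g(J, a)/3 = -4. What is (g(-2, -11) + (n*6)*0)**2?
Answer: 144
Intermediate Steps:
g(J, a) = -12 (g(J, a) = 3*(-4) = -12)
n = 6 (n = -2 + (5 + 3) = -2 + 8 = 6)
(g(-2, -11) + (n*6)*0)**2 = (-12 + (6*6)*0)**2 = (-12 + 36*0)**2 = (-12 + 0)**2 = (-12)**2 = 144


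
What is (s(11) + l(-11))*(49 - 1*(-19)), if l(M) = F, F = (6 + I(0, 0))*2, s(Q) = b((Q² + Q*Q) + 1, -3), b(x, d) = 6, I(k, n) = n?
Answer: 1224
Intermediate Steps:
s(Q) = 6
F = 12 (F = (6 + 0)*2 = 6*2 = 12)
l(M) = 12
(s(11) + l(-11))*(49 - 1*(-19)) = (6 + 12)*(49 - 1*(-19)) = 18*(49 + 19) = 18*68 = 1224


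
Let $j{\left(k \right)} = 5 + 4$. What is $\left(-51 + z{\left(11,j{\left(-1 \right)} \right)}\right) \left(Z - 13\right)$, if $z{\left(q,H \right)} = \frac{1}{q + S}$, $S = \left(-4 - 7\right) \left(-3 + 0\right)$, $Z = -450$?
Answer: $\frac{1038509}{44} \approx 23602.0$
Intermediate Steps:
$S = 33$ ($S = \left(-11\right) \left(-3\right) = 33$)
$j{\left(k \right)} = 9$
$z{\left(q,H \right)} = \frac{1}{33 + q}$ ($z{\left(q,H \right)} = \frac{1}{q + 33} = \frac{1}{33 + q}$)
$\left(-51 + z{\left(11,j{\left(-1 \right)} \right)}\right) \left(Z - 13\right) = \left(-51 + \frac{1}{33 + 11}\right) \left(-450 - 13\right) = \left(-51 + \frac{1}{44}\right) \left(-463\right) = \left(- \frac{2243}{44}\right) \left(-463\right) = \frac{1038509}{44}$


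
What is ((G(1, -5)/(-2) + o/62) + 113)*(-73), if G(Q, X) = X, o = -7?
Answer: -261121/31 ≈ -8423.3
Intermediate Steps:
((G(1, -5)/(-2) + o/62) + 113)*(-73) = ((-5/(-2) - 7/62) + 113)*(-73) = ((-5*(-1/2) - 7*1/62) + 113)*(-73) = ((5/2 - 7/62) + 113)*(-73) = (74/31 + 113)*(-73) = (3577/31)*(-73) = -261121/31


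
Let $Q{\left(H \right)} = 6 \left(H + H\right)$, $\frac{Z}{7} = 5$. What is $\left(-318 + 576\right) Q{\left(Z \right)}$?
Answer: $108360$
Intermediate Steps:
$Z = 35$ ($Z = 7 \cdot 5 = 35$)
$Q{\left(H \right)} = 12 H$ ($Q{\left(H \right)} = 6 \cdot 2 H = 12 H$)
$\left(-318 + 576\right) Q{\left(Z \right)} = \left(-318 + 576\right) 12 \cdot 35 = 258 \cdot 420 = 108360$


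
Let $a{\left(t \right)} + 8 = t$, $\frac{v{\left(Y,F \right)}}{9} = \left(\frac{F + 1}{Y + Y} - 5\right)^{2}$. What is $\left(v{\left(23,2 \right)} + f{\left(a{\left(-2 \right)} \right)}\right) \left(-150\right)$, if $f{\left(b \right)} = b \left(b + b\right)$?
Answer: $- \frac{66522075}{1058} \approx -62875.0$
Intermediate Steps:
$v{\left(Y,F \right)} = 9 \left(-5 + \frac{1 + F}{2 Y}\right)^{2}$ ($v{\left(Y,F \right)} = 9 \left(\frac{F + 1}{Y + Y} - 5\right)^{2} = 9 \left(\frac{1 + F}{2 Y} - 5\right)^{2} = 9 \left(-5 + \frac{1 + F}{2 Y}\right)^{2}$)
$a{\left(t \right)} = -8 + t$
$f{\left(b \right)} = 2 b^{2}$ ($f{\left(b \right)} = b 2 b = 2 b^{2}$)
$\left(v{\left(23,2 \right)} + f{\left(a{\left(-2 \right)} \right)}\right) \left(-150\right) = \left(\frac{9 \left(1 + 2 - 230\right)^{2}}{4 \cdot 529} + 2 \left(-8 - 2\right)^{2}\right) \left(-150\right) = \left(\frac{9}{4} \cdot \frac{1}{529} \left(1 + 2 - 230\right)^{2} + 2 \left(-10\right)^{2}\right) \left(-150\right) = \left(\frac{9}{4} \cdot \frac{1}{529} \left(-227\right)^{2} + 2 \cdot 100\right) \left(-150\right) = \left(\frac{9}{4} \cdot \frac{1}{529} \cdot 51529 + 200\right) \left(-150\right) = \left(\frac{463761}{2116} + 200\right) \left(-150\right) = \frac{886961}{2116} \left(-150\right) = - \frac{66522075}{1058}$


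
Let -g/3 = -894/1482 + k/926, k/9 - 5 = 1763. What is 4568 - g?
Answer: 528089483/114361 ≈ 4617.7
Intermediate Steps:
k = 15912 (k = 45 + 9*1763 = 45 + 15867 = 15912)
g = -5688435/114361 (g = -3*(-894/1482 + 15912/926) = -3*(-894*1/1482 + 15912*(1/926)) = -3*(-149/247 + 7956/463) = -3*1896145/114361 = -5688435/114361 ≈ -49.741)
4568 - g = 4568 - 1*(-5688435/114361) = 4568 + 5688435/114361 = 528089483/114361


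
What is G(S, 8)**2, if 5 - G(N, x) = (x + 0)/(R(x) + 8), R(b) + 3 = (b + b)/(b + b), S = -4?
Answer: 121/9 ≈ 13.444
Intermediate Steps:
R(b) = -2 (R(b) = -3 + (b + b)/(b + b) = -3 + (2*b)/((2*b)) = -3 + (2*b)*(1/(2*b)) = -3 + 1 = -2)
G(N, x) = 5 - x/6 (G(N, x) = 5 - (x + 0)/(-2 + 8) = 5 - x/6)
G(S, 8)**2 = (5 - 1/6*8)**2 = (5 - 4/3)**2 = (11/3)**2 = 121/9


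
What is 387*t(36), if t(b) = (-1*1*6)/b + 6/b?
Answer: 0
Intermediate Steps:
t(b) = 0 (t(b) = (-1*6)/b + 6/b = -6/b + 6/b = 0)
387*t(36) = 387*0 = 0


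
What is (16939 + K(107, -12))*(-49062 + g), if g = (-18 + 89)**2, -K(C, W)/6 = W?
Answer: -748841231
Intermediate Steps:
K(C, W) = -6*W
g = 5041 (g = 71**2 = 5041)
(16939 + K(107, -12))*(-49062 + g) = (16939 - 6*(-12))*(-49062 + 5041) = (16939 + 72)*(-44021) = 17011*(-44021) = -748841231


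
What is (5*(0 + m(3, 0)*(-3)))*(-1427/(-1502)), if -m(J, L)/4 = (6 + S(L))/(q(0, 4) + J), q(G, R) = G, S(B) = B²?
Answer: 85620/751 ≈ 114.01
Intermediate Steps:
m(J, L) = -4*(6 + L²)/J (m(J, L) = -4*(6 + L²)/(0 + J) = -4*(6 + L²)/J)
(5*(0 + m(3, 0)*(-3)))*(-1427/(-1502)) = (5*(0 + (4*(-6 - 1*0²)/3)*(-3)))*(-1427/(-1502)) = (5*(0 + (4*(⅓)*(-6 - 1*0))*(-3)))*(-1427*(-1/1502)) = (5*(0 + (4*(⅓)*(-6 + 0))*(-3)))*(1427/1502) = (5*(0 + (4*(⅓)*(-6))*(-3)))*(1427/1502) = (5*(0 - 8*(-3)))*(1427/1502) = (5*(0 + 24))*(1427/1502) = (5*24)*(1427/1502) = 120*(1427/1502) = 85620/751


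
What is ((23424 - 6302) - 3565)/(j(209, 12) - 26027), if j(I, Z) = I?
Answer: -4519/8606 ≈ -0.52510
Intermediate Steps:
((23424 - 6302) - 3565)/(j(209, 12) - 26027) = ((23424 - 6302) - 3565)/(209 - 26027) = (17122 - 3565)/(-25818) = 13557*(-1/25818) = -4519/8606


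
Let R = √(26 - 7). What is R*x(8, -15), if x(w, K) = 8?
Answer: 8*√19 ≈ 34.871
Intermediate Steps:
R = √19 ≈ 4.3589
R*x(8, -15) = √19*8 = 8*√19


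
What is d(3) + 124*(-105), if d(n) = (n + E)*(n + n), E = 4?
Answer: -12978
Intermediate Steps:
d(n) = 2*n*(4 + n) (d(n) = (n + 4)*(n + n) = (4 + n)*(2*n) = 2*n*(4 + n))
d(3) + 124*(-105) = 2*3*(4 + 3) + 124*(-105) = 2*3*7 - 13020 = 42 - 13020 = -12978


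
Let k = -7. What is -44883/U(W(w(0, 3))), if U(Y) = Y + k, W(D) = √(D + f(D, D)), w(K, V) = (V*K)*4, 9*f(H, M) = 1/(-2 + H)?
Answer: 5655258/883 + 134649*I*√2/883 ≈ 6404.6 + 215.65*I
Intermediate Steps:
f(H, M) = 1/(9*(-2 + H))
w(K, V) = 4*K*V (w(K, V) = (K*V)*4 = 4*K*V)
W(D) = √(D + 1/(9*(-2 + D)))
U(Y) = -7 + Y (U(Y) = Y - 7 = -7 + Y)
-44883/U(W(w(0, 3))) = -44883/(-7 + √((1 + 9*(4*0*3)*(-2 + 4*0*3))/(-2 + 4*0*3))/3) = -44883/(-7 + √((1 + 9*0*(-2 + 0))/(-2 + 0))/3) = -44883/(-7 + √((1 + 9*0*(-2))/(-2))/3) = -44883/(-7 + √(-(1 + 0)/2)/3) = -44883/(-7 + √(-½*1)/3) = -44883/(-7 + √(-½)/3) = -44883/(-7 + (I*√2/2)/3) = -44883/(-7 + I*√2/6)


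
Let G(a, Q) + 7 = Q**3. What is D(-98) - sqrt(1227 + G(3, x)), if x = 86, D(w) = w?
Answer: -98 - 2*sqrt(159319) ≈ -896.30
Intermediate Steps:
G(a, Q) = -7 + Q**3
D(-98) - sqrt(1227 + G(3, x)) = -98 - sqrt(1227 + (-7 + 86**3)) = -98 - sqrt(1227 + (-7 + 636056)) = -98 - sqrt(1227 + 636049) = -98 - sqrt(637276) = -98 - 2*sqrt(159319)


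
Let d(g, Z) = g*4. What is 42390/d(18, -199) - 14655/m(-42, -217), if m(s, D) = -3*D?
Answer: 491495/868 ≈ 566.24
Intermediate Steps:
d(g, Z) = 4*g
42390/d(18, -199) - 14655/m(-42, -217) = 42390/((4*18)) - 14655/((-3*(-217))) = 42390/72 - 14655/651 = 42390*(1/72) - 14655*1/651 = 2355/4 - 4885/217 = 491495/868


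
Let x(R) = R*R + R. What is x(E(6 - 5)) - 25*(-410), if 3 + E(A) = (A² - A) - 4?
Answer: 10292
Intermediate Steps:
E(A) = -7 + A² - A (E(A) = -3 + ((A² - A) - 4) = -3 + (-4 + A² - A) = -7 + A² - A)
x(R) = R + R² (x(R) = R² + R = R + R²)
x(E(6 - 5)) - 25*(-410) = (-7 + (6 - 5)² - (6 - 5))*(1 + (-7 + (6 - 5)² - (6 - 5))) - 25*(-410) = (-7 + 1² - 1*1)*(1 + (-7 + 1² - 1*1)) + 10250 = (-7 + 1 - 1)*(1 + (-7 + 1 - 1)) + 10250 = -7*(1 - 7) + 10250 = -7*(-6) + 10250 = 42 + 10250 = 10292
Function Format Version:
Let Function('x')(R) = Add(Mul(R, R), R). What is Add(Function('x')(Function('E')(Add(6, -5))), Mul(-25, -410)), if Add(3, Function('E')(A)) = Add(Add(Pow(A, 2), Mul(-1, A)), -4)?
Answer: 10292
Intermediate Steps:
Function('E')(A) = Add(-7, Pow(A, 2), Mul(-1, A)) (Function('E')(A) = Add(-3, Add(Add(Pow(A, 2), Mul(-1, A)), -4)) = Add(-3, Add(-4, Pow(A, 2), Mul(-1, A))) = Add(-7, Pow(A, 2), Mul(-1, A)))
Function('x')(R) = Add(R, Pow(R, 2)) (Function('x')(R) = Add(Pow(R, 2), R) = Add(R, Pow(R, 2)))
Add(Function('x')(Function('E')(Add(6, -5))), Mul(-25, -410)) = Add(Mul(Add(-7, Pow(Add(6, -5), 2), Mul(-1, Add(6, -5))), Add(1, Add(-7, Pow(Add(6, -5), 2), Mul(-1, Add(6, -5))))), Mul(-25, -410)) = Add(Mul(Add(-7, Pow(1, 2), Mul(-1, 1)), Add(1, Add(-7, Pow(1, 2), Mul(-1, 1)))), 10250) = Add(Mul(Add(-7, 1, -1), Add(1, Add(-7, 1, -1))), 10250) = Add(Mul(-7, Add(1, -7)), 10250) = Add(Mul(-7, -6), 10250) = Add(42, 10250) = 10292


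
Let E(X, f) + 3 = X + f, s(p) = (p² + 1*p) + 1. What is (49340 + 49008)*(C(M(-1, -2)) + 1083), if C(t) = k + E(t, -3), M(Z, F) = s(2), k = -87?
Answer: 98052956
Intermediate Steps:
s(p) = 1 + p + p² (s(p) = (p² + p) + 1 = (p + p²) + 1 = 1 + p + p²)
E(X, f) = -3 + X + f (E(X, f) = -3 + (X + f) = -3 + X + f)
M(Z, F) = 7 (M(Z, F) = 1 + 2 + 2² = 1 + 2 + 4 = 7)
C(t) = -93 + t (C(t) = -87 + (-3 + t - 3) = -87 + (-6 + t) = -93 + t)
(49340 + 49008)*(C(M(-1, -2)) + 1083) = (49340 + 49008)*((-93 + 7) + 1083) = 98348*(-86 + 1083) = 98348*997 = 98052956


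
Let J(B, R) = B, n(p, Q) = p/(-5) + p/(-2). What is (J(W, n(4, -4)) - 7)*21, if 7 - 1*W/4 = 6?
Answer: -63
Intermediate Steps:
W = 4 (W = 28 - 4*6 = 28 - 24 = 4)
n(p, Q) = -7*p/10 (n(p, Q) = p*(-1/5) + p*(-1/2) = -p/5 - p/2 = -7*p/10)
(J(W, n(4, -4)) - 7)*21 = (4 - 7)*21 = -3*21 = -63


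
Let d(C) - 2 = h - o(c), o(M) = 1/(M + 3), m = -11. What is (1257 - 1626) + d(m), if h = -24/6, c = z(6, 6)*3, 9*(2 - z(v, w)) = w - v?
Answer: -3340/9 ≈ -371.11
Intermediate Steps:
z(v, w) = 2 - w/9 + v/9 (z(v, w) = 2 - (w - v)/9 = 2 + (-w/9 + v/9) = 2 - w/9 + v/9)
c = 6 (c = (2 - ⅑*6 + (⅑)*6)*3 = (2 - ⅔ + ⅔)*3 = 2*3 = 6)
o(M) = 1/(3 + M)
h = -4 (h = -24*⅙ = -4)
d(C) = -19/9 (d(C) = 2 + (-4 - 1/(3 + 6)) = 2 + (-4 - 1/9) = 2 + (-4 - 1*⅑) = 2 + (-4 - ⅑) = 2 - 37/9 = -19/9)
(1257 - 1626) + d(m) = (1257 - 1626) - 19/9 = -369 - 19/9 = -3340/9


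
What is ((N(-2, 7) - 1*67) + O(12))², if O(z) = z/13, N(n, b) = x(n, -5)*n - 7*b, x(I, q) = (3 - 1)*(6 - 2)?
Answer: 2903616/169 ≈ 17181.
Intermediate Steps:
x(I, q) = 8 (x(I, q) = 2*4 = 8)
N(n, b) = -7*b + 8*n (N(n, b) = 8*n - 7*b = -7*b + 8*n)
O(z) = z/13 (O(z) = z*(1/13) = z/13)
((N(-2, 7) - 1*67) + O(12))² = (((-7*7 + 8*(-2)) - 1*67) + (1/13)*12)² = (((-49 - 16) - 67) + 12/13)² = ((-65 - 67) + 12/13)² = (-132 + 12/13)² = (-1704/13)² = 2903616/169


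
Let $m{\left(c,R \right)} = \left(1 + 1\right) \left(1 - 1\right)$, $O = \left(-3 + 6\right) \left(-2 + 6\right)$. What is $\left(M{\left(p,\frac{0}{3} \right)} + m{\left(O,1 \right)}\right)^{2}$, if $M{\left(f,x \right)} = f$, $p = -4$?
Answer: $16$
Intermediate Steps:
$O = 12$ ($O = 3 \cdot 4 = 12$)
$m{\left(c,R \right)} = 0$ ($m{\left(c,R \right)} = 2 \cdot 0 = 0$)
$\left(M{\left(p,\frac{0}{3} \right)} + m{\left(O,1 \right)}\right)^{2} = \left(-4 + 0\right)^{2} = \left(-4\right)^{2} = 16$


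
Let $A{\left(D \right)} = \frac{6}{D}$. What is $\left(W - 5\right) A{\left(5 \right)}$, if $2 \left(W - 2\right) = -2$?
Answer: $- \frac{24}{5} \approx -4.8$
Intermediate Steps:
$W = 1$ ($W = 2 + \frac{1}{2} \left(-2\right) = 2 - 1 = 1$)
$\left(W - 5\right) A{\left(5 \right)} = \left(1 - 5\right) \frac{6}{5} = - 4 \cdot 6 \cdot \frac{1}{5} = \left(-4\right) \frac{6}{5} = - \frac{24}{5}$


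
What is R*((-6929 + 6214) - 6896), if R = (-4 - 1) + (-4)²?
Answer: -83721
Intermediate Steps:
R = 11 (R = -5 + 16 = 11)
R*((-6929 + 6214) - 6896) = 11*((-6929 + 6214) - 6896) = 11*(-715 - 6896) = 11*(-7611) = -83721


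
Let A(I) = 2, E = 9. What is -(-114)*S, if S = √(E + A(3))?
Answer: 114*√11 ≈ 378.10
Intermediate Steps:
S = √11 (S = √(9 + 2) = √11 ≈ 3.3166)
-(-114)*S = -(-114)*√11 = 114*√11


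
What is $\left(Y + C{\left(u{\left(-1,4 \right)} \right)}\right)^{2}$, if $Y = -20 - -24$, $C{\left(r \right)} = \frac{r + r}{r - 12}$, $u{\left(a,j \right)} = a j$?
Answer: $\frac{81}{4} \approx 20.25$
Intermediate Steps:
$C{\left(r \right)} = \frac{2 r}{-12 + r}$
$Y = 4$ ($Y = -20 + 24 = 4$)
$\left(Y + C{\left(u{\left(-1,4 \right)} \right)}\right)^{2} = \left(4 + \frac{2 \left(\left(-1\right) 4\right)}{-12 - 4}\right)^{2} = \left(4 + 2 \left(-4\right) \frac{1}{-12 - 4}\right)^{2} = \left(4 + 2 \left(-4\right) \frac{1}{-16}\right)^{2} = \left(4 + 2 \left(-4\right) \left(- \frac{1}{16}\right)\right)^{2} = \left(4 + \frac{1}{2}\right)^{2} = \left(\frac{9}{2}\right)^{2} = \frac{81}{4}$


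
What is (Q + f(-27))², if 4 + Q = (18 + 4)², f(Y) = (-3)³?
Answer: 205209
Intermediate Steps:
f(Y) = -27
Q = 480 (Q = -4 + (18 + 4)² = -4 + 22² = -4 + 484 = 480)
(Q + f(-27))² = (480 - 27)² = 453² = 205209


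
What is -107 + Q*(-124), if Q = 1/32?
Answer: -887/8 ≈ -110.88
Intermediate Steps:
Q = 1/32 ≈ 0.031250
-107 + Q*(-124) = -107 + (1/32)*(-124) = -107 - 31/8 = -887/8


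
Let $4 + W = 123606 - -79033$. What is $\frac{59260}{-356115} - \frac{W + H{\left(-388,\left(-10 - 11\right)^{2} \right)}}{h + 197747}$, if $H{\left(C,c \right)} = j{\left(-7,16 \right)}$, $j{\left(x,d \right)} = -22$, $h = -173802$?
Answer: $- \frac{14714501839}{1705434735} \approx -8.628$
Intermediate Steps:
$W = 202635$ ($W = -4 + \left(123606 - -79033\right) = -4 + \left(123606 + 79033\right) = -4 + 202639 = 202635$)
$H{\left(C,c \right)} = -22$
$\frac{59260}{-356115} - \frac{W + H{\left(-388,\left(-10 - 11\right)^{2} \right)}}{h + 197747} = \frac{59260}{-356115} - \frac{202635 - 22}{-173802 + 197747} = 59260 \left(- \frac{1}{356115}\right) - \frac{202613}{23945} = - \frac{11852}{71223} - 202613 \cdot \frac{1}{23945} = - \frac{11852}{71223} - \frac{202613}{23945} = - \frac{14714501839}{1705434735}$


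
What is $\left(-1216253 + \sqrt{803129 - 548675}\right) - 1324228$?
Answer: $-2540481 + \sqrt{254454} \approx -2.54 \cdot 10^{6}$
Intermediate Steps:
$\left(-1216253 + \sqrt{803129 - 548675}\right) - 1324228 = \left(-1216253 + \sqrt{254454}\right) - 1324228 = -2540481 + \sqrt{254454}$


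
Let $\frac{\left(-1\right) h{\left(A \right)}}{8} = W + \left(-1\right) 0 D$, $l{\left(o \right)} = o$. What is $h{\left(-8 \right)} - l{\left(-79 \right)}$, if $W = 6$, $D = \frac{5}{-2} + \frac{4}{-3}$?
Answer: $31$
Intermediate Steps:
$D = - \frac{23}{6}$ ($D = 5 \left(- \frac{1}{2}\right) + 4 \left(- \frac{1}{3}\right) = - \frac{5}{2} - \frac{4}{3} = - \frac{23}{6} \approx -3.8333$)
$h{\left(A \right)} = -48$ ($h{\left(A \right)} = - 8 \left(6 + \left(-1\right) 0 \left(- \frac{23}{6}\right)\right) = - 8 \left(6 + 0 \left(- \frac{23}{6}\right)\right) = - 8 \left(6 + 0\right) = \left(-8\right) 6 = -48$)
$h{\left(-8 \right)} - l{\left(-79 \right)} = -48 - -79 = -48 + 79 = 31$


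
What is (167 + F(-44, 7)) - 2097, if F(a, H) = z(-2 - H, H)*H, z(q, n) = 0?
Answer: -1930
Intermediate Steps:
F(a, H) = 0 (F(a, H) = 0*H = 0)
(167 + F(-44, 7)) - 2097 = (167 + 0) - 2097 = 167 - 2097 = -1930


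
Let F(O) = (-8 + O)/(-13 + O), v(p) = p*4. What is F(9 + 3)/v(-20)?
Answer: 1/20 ≈ 0.050000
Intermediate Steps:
v(p) = 4*p
F(O) = (-8 + O)/(-13 + O)
F(9 + 3)/v(-20) = ((-8 + (9 + 3))/(-13 + (9 + 3)))/((4*(-20))) = ((-8 + 12)/(-13 + 12))/(-80) = (4/(-1))*(-1/80) = -1*4*(-1/80) = -4*(-1/80) = 1/20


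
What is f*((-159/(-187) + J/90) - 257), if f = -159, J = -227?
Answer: 230732797/5610 ≈ 41129.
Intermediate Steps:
f*((-159/(-187) + J/90) - 257) = -159*((-159/(-187) - 227/90) - 257) = -159*((-159*(-1/187) - 227*1/90) - 257) = -159*((159/187 - 227/90) - 257) = -159*(-28139/16830 - 257) = -159*(-4353449/16830) = 230732797/5610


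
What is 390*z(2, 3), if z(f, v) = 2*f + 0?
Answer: 1560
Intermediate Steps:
z(f, v) = 2*f
390*z(2, 3) = 390*(2*2) = 390*4 = 1560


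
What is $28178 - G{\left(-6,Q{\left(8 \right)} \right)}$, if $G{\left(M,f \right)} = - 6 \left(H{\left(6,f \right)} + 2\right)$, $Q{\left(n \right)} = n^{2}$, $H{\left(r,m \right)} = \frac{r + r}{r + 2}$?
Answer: $28199$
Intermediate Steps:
$H{\left(r,m \right)} = \frac{2 r}{2 + r}$
$G{\left(M,f \right)} = -21$ ($G{\left(M,f \right)} = - 6 \left(2 \cdot 6 \frac{1}{2 + 6} + 2\right) = - 6 \left(2 \cdot 6 \cdot \frac{1}{8} + 2\right) = - 6 \left(\frac{3}{2} + 2\right) = \left(-6\right) \frac{7}{2} = -21$)
$28178 - G{\left(-6,Q{\left(8 \right)} \right)} = 28178 - -21 = 28178 + 21 = 28199$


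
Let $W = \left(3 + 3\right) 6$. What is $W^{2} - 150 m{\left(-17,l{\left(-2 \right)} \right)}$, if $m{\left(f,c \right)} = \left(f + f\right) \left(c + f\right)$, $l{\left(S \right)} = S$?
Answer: $-95604$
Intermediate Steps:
$W = 36$ ($W = 6 \cdot 6 = 36$)
$m{\left(f,c \right)} = 2 f \left(c + f\right)$
$W^{2} - 150 m{\left(-17,l{\left(-2 \right)} \right)} = 36^{2} - 150 \cdot 2 \left(-17\right) \left(-2 - 17\right) = 1296 - 150 \cdot 2 \left(-17\right) \left(-19\right) = 1296 - 96900 = -95604$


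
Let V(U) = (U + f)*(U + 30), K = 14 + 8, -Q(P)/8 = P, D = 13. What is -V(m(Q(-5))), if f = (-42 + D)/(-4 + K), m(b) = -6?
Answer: 548/3 ≈ 182.67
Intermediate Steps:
Q(P) = -8*P
K = 22
f = -29/18 (f = (-42 + 13)/(-4 + 22) = -29/18 ≈ -1.6111)
V(U) = (30 + U)*(-29/18 + U) (V(U) = (U - 29/18)*(U + 30) = (-29/18 + U)*(30 + U) = (30 + U)*(-29/18 + U))
-V(m(Q(-5))) = -(-145/3 + (-6)² + (511/18)*(-6)) = -(-145/3 + 36 - 511/3) = -1*(-548/3) = 548/3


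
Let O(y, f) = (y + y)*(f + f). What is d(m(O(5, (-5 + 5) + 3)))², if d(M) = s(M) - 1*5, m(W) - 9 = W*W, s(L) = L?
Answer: 12988816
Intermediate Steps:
O(y, f) = 4*f*y (O(y, f) = (2*y)*(2*f) = 4*f*y)
m(W) = 9 + W² (m(W) = 9 + W*W = 9 + W²)
d(M) = -5 + M (d(M) = M - 1*5 = M - 5 = -5 + M)
d(m(O(5, (-5 + 5) + 3)))² = (-5 + (9 + (4*((-5 + 5) + 3)*5)²))² = (-5 + (9 + (4*(0 + 3)*5)²))² = (-5 + (9 + (4*3*5)²))² = (-5 + (9 + 60²))² = (-5 + (9 + 3600))² = (-5 + 3609)² = 3604² = 12988816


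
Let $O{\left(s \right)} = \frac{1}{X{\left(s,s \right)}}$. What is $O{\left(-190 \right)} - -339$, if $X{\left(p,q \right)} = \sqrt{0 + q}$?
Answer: $339 - \frac{i \sqrt{190}}{190} \approx 339.0 - 0.072548 i$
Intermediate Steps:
$X{\left(p,q \right)} = \sqrt{q}$
$O{\left(s \right)} = \frac{1}{\sqrt{s}}$
$O{\left(-190 \right)} - -339 = \frac{1}{\sqrt{-190}} - -339 = - \frac{i \sqrt{190}}{190} + 339 = 339 - \frac{i \sqrt{190}}{190}$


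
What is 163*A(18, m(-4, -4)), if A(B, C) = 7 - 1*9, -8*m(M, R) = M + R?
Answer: -326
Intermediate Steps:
m(M, R) = -M/8 - R/8 (m(M, R) = -(M + R)/8 = -M/8 - R/8)
A(B, C) = -2 (A(B, C) = 7 - 9 = -2)
163*A(18, m(-4, -4)) = 163*(-2) = -326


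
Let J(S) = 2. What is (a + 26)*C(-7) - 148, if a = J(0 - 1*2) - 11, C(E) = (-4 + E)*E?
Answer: 1161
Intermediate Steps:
C(E) = E*(-4 + E)
a = -9 (a = 2 - 11 = -9)
(a + 26)*C(-7) - 148 = (-9 + 26)*(-7*(-4 - 7)) - 148 = 17*(-7*(-11)) - 148 = 17*77 - 148 = 1309 - 148 = 1161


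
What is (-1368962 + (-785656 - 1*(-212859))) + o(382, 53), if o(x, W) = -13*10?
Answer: -1941889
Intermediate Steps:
o(x, W) = -130
(-1368962 + (-785656 - 1*(-212859))) + o(382, 53) = (-1368962 + (-785656 - 1*(-212859))) - 130 = (-1368962 + (-785656 + 212859)) - 130 = (-1368962 - 572797) - 130 = -1941759 - 130 = -1941889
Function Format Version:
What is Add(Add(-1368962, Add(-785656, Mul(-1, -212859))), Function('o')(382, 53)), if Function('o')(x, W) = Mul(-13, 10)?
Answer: -1941889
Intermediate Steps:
Function('o')(x, W) = -130
Add(Add(-1368962, Add(-785656, Mul(-1, -212859))), Function('o')(382, 53)) = Add(Add(-1368962, Add(-785656, Mul(-1, -212859))), -130) = Add(Add(-1368962, Add(-785656, 212859)), -130) = Add(Add(-1368962, -572797), -130) = Add(-1941759, -130) = -1941889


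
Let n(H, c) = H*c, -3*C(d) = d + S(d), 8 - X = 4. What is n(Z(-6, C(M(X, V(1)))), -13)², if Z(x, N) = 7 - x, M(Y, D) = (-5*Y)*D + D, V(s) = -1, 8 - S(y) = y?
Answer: 28561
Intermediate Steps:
X = 4 (X = 8 - 1*4 = 8 - 4 = 4)
S(y) = 8 - y
M(Y, D) = D - 5*D*Y (M(Y, D) = -5*D*Y + D = D - 5*D*Y)
C(d) = -8/3 (C(d) = -(d + (8 - d))/3 = -⅓*8 = -8/3)
n(Z(-6, C(M(X, V(1)))), -13)² = ((7 - 1*(-6))*(-13))² = ((7 + 6)*(-13))² = (13*(-13))² = (-169)² = 28561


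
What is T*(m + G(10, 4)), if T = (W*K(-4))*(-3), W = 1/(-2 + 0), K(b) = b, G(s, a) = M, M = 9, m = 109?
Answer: -708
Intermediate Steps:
G(s, a) = 9
W = -½ (W = 1/(-2) = -½ ≈ -0.50000)
T = -6 (T = -½*(-4)*(-3) = 2*(-3) = -6)
T*(m + G(10, 4)) = -6*(109 + 9) = -6*118 = -708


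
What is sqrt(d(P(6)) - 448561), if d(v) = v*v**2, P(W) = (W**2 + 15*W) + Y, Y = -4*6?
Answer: 7*sqrt(12503) ≈ 782.72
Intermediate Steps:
Y = -24
P(W) = -24 + W**2 + 15*W (P(W) = (W**2 + 15*W) - 24 = -24 + W**2 + 15*W)
d(v) = v**3
sqrt(d(P(6)) - 448561) = sqrt((-24 + 6**2 + 15*6)**3 - 448561) = sqrt((-24 + 36 + 90)**3 - 448561) = sqrt(102**3 - 448561) = sqrt(1061208 - 448561) = sqrt(612647) = 7*sqrt(12503)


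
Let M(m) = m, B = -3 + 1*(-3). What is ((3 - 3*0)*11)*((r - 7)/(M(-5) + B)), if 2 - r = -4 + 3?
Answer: 12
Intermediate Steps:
B = -6 (B = -3 - 3 = -6)
r = 3 (r = 2 - (-4 + 3) = 2 - 1*(-1) = 2 + 1 = 3)
((3 - 3*0)*11)*((r - 7)/(M(-5) + B)) = ((3 - 3*0)*11)*((3 - 7)/(-5 - 6)) = ((3 + 0)*11)*(-4/(-11)) = (3*11)*(-4*(-1/11)) = 33*(4/11) = 12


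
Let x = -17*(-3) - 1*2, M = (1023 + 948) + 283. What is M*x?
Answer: 110446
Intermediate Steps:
M = 2254 (M = 1971 + 283 = 2254)
x = 49 (x = 51 - 2 = 49)
M*x = 2254*49 = 110446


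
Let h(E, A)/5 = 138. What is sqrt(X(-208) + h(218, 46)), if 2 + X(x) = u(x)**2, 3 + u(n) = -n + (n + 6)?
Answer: sqrt(697) ≈ 26.401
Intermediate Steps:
h(E, A) = 690 (h(E, A) = 5*138 = 690)
u(n) = 3 (u(n) = -3 + (-n + (n + 6)) = -3 + (-n + (6 + n)) = -3 + 6 = 3)
X(x) = 7 (X(x) = -2 + 3**2 = -2 + 9 = 7)
sqrt(X(-208) + h(218, 46)) = sqrt(7 + 690) = sqrt(697)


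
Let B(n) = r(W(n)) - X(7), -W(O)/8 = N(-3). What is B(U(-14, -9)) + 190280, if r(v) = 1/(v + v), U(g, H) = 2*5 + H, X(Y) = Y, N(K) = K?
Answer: 9133105/48 ≈ 1.9027e+5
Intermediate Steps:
U(g, H) = 10 + H
W(O) = 24 (W(O) = -8*(-3) = 24)
r(v) = 1/(2*v)
B(n) = -335/48 (B(n) = (1/2)/24 - 1*7 = (1/2)*(1/24) - 7 = 1/48 - 7 = -335/48)
B(U(-14, -9)) + 190280 = -335/48 + 190280 = 9133105/48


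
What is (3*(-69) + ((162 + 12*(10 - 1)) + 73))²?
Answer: 18496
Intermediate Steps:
(3*(-69) + ((162 + 12*(10 - 1)) + 73))² = (-207 + ((162 + 12*9) + 73))² = (-207 + ((162 + 108) + 73))² = (-207 + (270 + 73))² = (-207 + 343)² = 136² = 18496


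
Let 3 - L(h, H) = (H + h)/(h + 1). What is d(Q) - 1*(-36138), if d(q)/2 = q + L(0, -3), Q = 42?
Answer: 36234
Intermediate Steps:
L(h, H) = 3 - (H + h)/(1 + h) (L(h, H) = 3 - (H + h)/(h + 1) = 3 - (H + h)/(1 + h))
d(q) = 12 + 2*q (d(q) = 2*(q + (3 - 1*(-3) + 2*0)/(1 + 0)) = 2*(q + (3 + 3 + 0)/1) = 2*(q + 1*6) = 2*(q + 6) = 2*(6 + q) = 12 + 2*q)
d(Q) - 1*(-36138) = (12 + 2*42) - 1*(-36138) = (12 + 84) + 36138 = 96 + 36138 = 36234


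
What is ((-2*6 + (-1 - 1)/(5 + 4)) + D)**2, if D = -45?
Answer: 265225/81 ≈ 3274.4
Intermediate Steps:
((-2*6 + (-1 - 1)/(5 + 4)) + D)**2 = ((-2*6 + (-1 - 1)/(5 + 4)) - 45)**2 = ((-12 - 2/9) - 45)**2 = (-110/9 - 45)**2 = (-515/9)**2 = 265225/81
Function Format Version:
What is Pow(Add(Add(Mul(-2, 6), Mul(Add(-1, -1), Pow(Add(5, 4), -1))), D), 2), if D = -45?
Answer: Rational(265225, 81) ≈ 3274.4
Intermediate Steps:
Pow(Add(Add(Mul(-2, 6), Mul(Add(-1, -1), Pow(Add(5, 4), -1))), D), 2) = Pow(Add(Add(Mul(-2, 6), Mul(Add(-1, -1), Pow(Add(5, 4), -1))), -45), 2) = Pow(Add(Add(-12, Mul(-2, Pow(9, -1))), -45), 2) = Pow(Add(Add(-12, Mul(-2, Rational(1, 9))), -45), 2) = Pow(Add(Add(-12, Rational(-2, 9)), -45), 2) = Pow(Add(Rational(-110, 9), -45), 2) = Pow(Rational(-515, 9), 2) = Rational(265225, 81)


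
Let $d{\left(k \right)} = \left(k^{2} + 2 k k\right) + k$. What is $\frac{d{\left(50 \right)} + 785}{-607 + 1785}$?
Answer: $\frac{8335}{1178} \approx 7.0756$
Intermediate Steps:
$d{\left(k \right)} = k + 3 k^{2}$ ($d{\left(k \right)} = \left(k^{2} + 2 k^{2}\right) + k = 3 k^{2} + k = k + 3 k^{2}$)
$\frac{d{\left(50 \right)} + 785}{-607 + 1785} = \frac{50 \left(1 + 3 \cdot 50\right) + 785}{-607 + 1785} = \frac{50 \left(1 + 150\right) + 785}{1178} = \left(50 \cdot 151 + 785\right) \frac{1}{1178} = \left(7550 + 785\right) \frac{1}{1178} = 8335 \cdot \frac{1}{1178} = \frac{8335}{1178}$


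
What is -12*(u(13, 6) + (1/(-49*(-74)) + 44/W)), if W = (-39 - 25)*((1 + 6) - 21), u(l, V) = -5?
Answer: 861645/14504 ≈ 59.407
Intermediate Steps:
W = 896 (W = -64*(7 - 21) = -64*(-14) = 896)
-12*(u(13, 6) + (1/(-49*(-74)) + 44/W)) = -12*(-5 + (1/(-49*(-74)) + 44/896)) = -12*(-5 + (-1/49*(-1/74) + 44*(1/896))) = -12*(-5 + (1/3626 + 11/224)) = -12*(-5 + 2865/58016) = -12*(-287215/58016) = 861645/14504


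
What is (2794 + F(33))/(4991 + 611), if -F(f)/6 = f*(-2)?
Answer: 1595/2801 ≈ 0.56944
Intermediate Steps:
F(f) = 12*f (F(f) = -6*f*(-2) = -(-12)*f = 12*f)
(2794 + F(33))/(4991 + 611) = (2794 + 12*33)/(4991 + 611) = (2794 + 396)/5602 = 3190*(1/5602) = 1595/2801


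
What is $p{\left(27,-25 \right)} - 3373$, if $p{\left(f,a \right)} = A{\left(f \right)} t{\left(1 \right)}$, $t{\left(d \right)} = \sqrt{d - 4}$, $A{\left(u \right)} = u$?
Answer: $-3373 + 27 i \sqrt{3} \approx -3373.0 + 46.765 i$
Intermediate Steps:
$t{\left(d \right)} = \sqrt{-4 + d}$
$p{\left(f,a \right)} = i f \sqrt{3}$ ($p{\left(f,a \right)} = f \sqrt{-4 + 1} = f \sqrt{-3} = f i \sqrt{3} = i f \sqrt{3}$)
$p{\left(27,-25 \right)} - 3373 = i 27 \sqrt{3} - 3373 = 27 i \sqrt{3} - 3373 = -3373 + 27 i \sqrt{3}$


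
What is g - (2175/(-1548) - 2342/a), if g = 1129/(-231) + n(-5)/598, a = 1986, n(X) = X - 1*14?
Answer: -9181476545/3932236308 ≈ -2.3349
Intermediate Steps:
n(X) = -14 + X (n(X) = X - 14 = -14 + X)
g = -679531/138138 (g = 1129/(-231) + (-14 - 5)/598 = 1129*(-1/231) - 19*1/598 = -1129/231 - 19/598 = -679531/138138 ≈ -4.9192)
g - (2175/(-1548) - 2342/a) = -679531/138138 - (2175/(-1548) - 2342/1986) = -679531/138138 - (2175*(-1/1548) - 2342*1/1986) = -679531/138138 - (-725/516 - 1171/993) = -679531/138138 - 1*(-147129/56932) = -679531/138138 + 147129/56932 = -9181476545/3932236308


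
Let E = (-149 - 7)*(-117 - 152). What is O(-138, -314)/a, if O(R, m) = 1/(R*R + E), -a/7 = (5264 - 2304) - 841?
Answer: -1/904931664 ≈ -1.1051e-9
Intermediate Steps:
E = 41964 (E = -156*(-269) = 41964)
a = -14833 (a = -7*((5264 - 2304) - 841) = -7*(2960 - 841) = -7*2119 = -14833)
O(R, m) = 1/(41964 + R**2) (O(R, m) = 1/(R*R + 41964) = 1/(R**2 + 41964) = 1/(41964 + R**2))
O(-138, -314)/a = 1/((41964 + (-138)**2)*(-14833)) = -1/14833/(41964 + 19044) = -1/14833/61008 = (1/61008)*(-1/14833) = -1/904931664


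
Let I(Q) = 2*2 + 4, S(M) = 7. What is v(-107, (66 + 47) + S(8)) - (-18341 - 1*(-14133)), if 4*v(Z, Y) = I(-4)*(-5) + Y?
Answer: 4228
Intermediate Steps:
I(Q) = 8 (I(Q) = 4 + 4 = 8)
v(Z, Y) = -10 + Y/4 (v(Z, Y) = (8*(-5) + Y)/4 = (-40 + Y)/4 = -10 + Y/4)
v(-107, (66 + 47) + S(8)) - (-18341 - 1*(-14133)) = (-10 + ((66 + 47) + 7)/4) - (-18341 - 1*(-14133)) = (-10 + (113 + 7)/4) - (-18341 + 14133) = (-10 + (¼)*120) - 1*(-4208) = (-10 + 30) + 4208 = 20 + 4208 = 4228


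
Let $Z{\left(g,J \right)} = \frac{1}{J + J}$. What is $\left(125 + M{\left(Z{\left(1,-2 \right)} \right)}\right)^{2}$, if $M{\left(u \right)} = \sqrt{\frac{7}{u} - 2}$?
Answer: $\left(125 + i \sqrt{30}\right)^{2} \approx 15595.0 + 1369.3 i$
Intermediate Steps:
$Z{\left(g,J \right)} = \frac{1}{2 J}$
$M{\left(u \right)} = \sqrt{-2 + \frac{7}{u}}$
$\left(125 + M{\left(Z{\left(1,-2 \right)} \right)}\right)^{2} = \left(125 + \sqrt{-2 + \frac{7}{\frac{1}{2} \frac{1}{-2}}}\right)^{2} = \left(125 + \sqrt{-2 + \frac{7}{\frac{1}{2} \left(- \frac{1}{2}\right)}}\right)^{2} = \left(125 + \sqrt{-2 + \frac{7}{- \frac{1}{4}}}\right)^{2} = \left(125 + \sqrt{-2 + 7 \left(-4\right)}\right)^{2} = \left(125 + \sqrt{-2 - 28}\right)^{2} = \left(125 + \sqrt{-30}\right)^{2} = \left(125 + i \sqrt{30}\right)^{2}$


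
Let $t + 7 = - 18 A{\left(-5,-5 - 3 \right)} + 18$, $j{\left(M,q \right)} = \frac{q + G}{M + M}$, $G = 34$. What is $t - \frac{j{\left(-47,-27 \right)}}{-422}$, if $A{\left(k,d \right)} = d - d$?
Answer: $\frac{436341}{39668} \approx 11.0$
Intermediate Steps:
$A{\left(k,d \right)} = 0$
$j{\left(M,q \right)} = \frac{34 + q}{2 M}$ ($j{\left(M,q \right)} = \frac{q + 34}{M + M} = \frac{34 + q}{2 M}$)
$t = 11$ ($t = -7 + \left(\left(-18\right) 0 + 18\right) = -7 + \left(0 + 18\right) = -7 + 18 = 11$)
$t - \frac{j{\left(-47,-27 \right)}}{-422} = 11 - \frac{\frac{1}{2} \frac{1}{-47} \left(34 - 27\right)}{-422} = 11 - \frac{1}{2} \left(- \frac{1}{47}\right) 7 \left(- \frac{1}{422}\right) = 11 - \left(- \frac{7}{94}\right) \left(- \frac{1}{422}\right) = 11 - \frac{7}{39668} = \frac{436341}{39668}$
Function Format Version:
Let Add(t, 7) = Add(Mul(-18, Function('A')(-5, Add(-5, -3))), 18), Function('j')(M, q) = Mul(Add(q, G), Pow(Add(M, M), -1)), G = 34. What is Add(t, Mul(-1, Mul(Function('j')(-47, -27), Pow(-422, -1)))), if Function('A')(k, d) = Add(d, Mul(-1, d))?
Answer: Rational(436341, 39668) ≈ 11.000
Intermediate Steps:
Function('A')(k, d) = 0
Function('j')(M, q) = Mul(Rational(1, 2), Pow(M, -1), Add(34, q)) (Function('j')(M, q) = Mul(Add(q, 34), Pow(Add(M, M), -1)) = Mul(Add(34, q), Pow(Mul(2, M), -1)) = Mul(Add(34, q), Mul(Rational(1, 2), Pow(M, -1))) = Mul(Rational(1, 2), Pow(M, -1), Add(34, q)))
t = 11 (t = Add(-7, Add(Mul(-18, 0), 18)) = Add(-7, Add(0, 18)) = Add(-7, 18) = 11)
Add(t, Mul(-1, Mul(Function('j')(-47, -27), Pow(-422, -1)))) = Add(11, Mul(-1, Mul(Mul(Rational(1, 2), Pow(-47, -1), Add(34, -27)), Pow(-422, -1)))) = Add(11, Mul(-1, Mul(Mul(Rational(1, 2), Rational(-1, 47), 7), Rational(-1, 422)))) = Add(11, Mul(-1, Mul(Rational(-7, 94), Rational(-1, 422)))) = Add(11, Mul(-1, Rational(7, 39668))) = Add(11, Rational(-7, 39668)) = Rational(436341, 39668)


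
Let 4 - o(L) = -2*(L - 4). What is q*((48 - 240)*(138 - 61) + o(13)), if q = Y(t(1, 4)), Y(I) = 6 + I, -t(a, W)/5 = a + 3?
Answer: 206668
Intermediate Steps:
t(a, W) = -15 - 5*a (t(a, W) = -5*(a + 3) = -5*(3 + a) = -15 - 5*a)
o(L) = -4 + 2*L (o(L) = 4 - (-2)*(L - 4) = 4 - (-2)*(-4 + L) = 4 - (8 - 2*L) = 4 + (-8 + 2*L) = -4 + 2*L)
q = -14 (q = 6 + (-15 - 5*1) = 6 + (-15 - 5) = 6 - 20 = -14)
q*((48 - 240)*(138 - 61) + o(13)) = -14*((48 - 240)*(138 - 61) + (-4 + 2*13)) = -14*(-192*77 + (-4 + 26)) = -14*(-14784 + 22) = -14*(-14762) = 206668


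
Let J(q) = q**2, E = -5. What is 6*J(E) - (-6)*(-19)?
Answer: 36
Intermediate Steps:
6*J(E) - (-6)*(-19) = 6*(-5)**2 - (-6)*(-19) = 6*25 - 1*114 = 150 - 114 = 36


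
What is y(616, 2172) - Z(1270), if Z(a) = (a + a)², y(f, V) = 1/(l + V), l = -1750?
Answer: -2722575199/422 ≈ -6.4516e+6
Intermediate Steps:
y(f, V) = 1/(-1750 + V)
Z(a) = 4*a² (Z(a) = (2*a)² = 4*a²)
y(616, 2172) - Z(1270) = 1/(-1750 + 2172) - 4*1270² = 1/422 - 4*1612900 = 1/422 - 1*6451600 = 1/422 - 6451600 = -2722575199/422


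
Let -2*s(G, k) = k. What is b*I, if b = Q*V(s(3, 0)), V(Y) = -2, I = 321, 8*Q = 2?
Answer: -321/2 ≈ -160.50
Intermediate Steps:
Q = ¼ (Q = (⅛)*2 = ¼ ≈ 0.25000)
s(G, k) = -k/2
b = -½ (b = (¼)*(-2) = -½ ≈ -0.50000)
b*I = -½*321 = -321/2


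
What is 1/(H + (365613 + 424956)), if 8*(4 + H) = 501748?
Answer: 2/1706567 ≈ 1.1719e-6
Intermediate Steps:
H = 125429/2 (H = -4 + (⅛)*501748 = -4 + 125437/2 = 125429/2 ≈ 62715.)
1/(H + (365613 + 424956)) = 1/(125429/2 + (365613 + 424956)) = 1/(125429/2 + 790569) = 1/(1706567/2) = 2/1706567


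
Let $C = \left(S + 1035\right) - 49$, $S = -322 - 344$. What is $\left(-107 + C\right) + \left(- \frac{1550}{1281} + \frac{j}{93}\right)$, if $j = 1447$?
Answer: $\frac{9028262}{39711} \approx 227.35$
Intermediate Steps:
$S = -666$
$C = 320$ ($C = \left(-666 + 1035\right) - 49 = 369 - 49 = 320$)
$\left(-107 + C\right) + \left(- \frac{1550}{1281} + \frac{j}{93}\right) = \left(-107 + 320\right) + \left(- \frac{1550}{1281} + \frac{1447}{93}\right) = 213 + \left(\left(-1550\right) \frac{1}{1281} + 1447 \cdot \frac{1}{93}\right) = 213 + \left(- \frac{1550}{1281} + \frac{1447}{93}\right) = 213 + \frac{569819}{39711} = \frac{9028262}{39711}$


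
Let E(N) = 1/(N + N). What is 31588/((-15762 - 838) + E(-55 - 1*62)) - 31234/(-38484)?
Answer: -81566322847/74743644042 ≈ -1.0913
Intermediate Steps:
E(N) = 1/(2*N)
31588/((-15762 - 838) + E(-55 - 1*62)) - 31234/(-38484) = 31588/((-15762 - 838) + 1/(2*(-55 - 1*62))) - 31234/(-38484) = 31588/(-16600 + 1/(2*(-55 - 62))) - 31234*(-1/38484) = 31588/(-16600 + (½)/(-117)) + 15617/19242 = 31588/(-16600 + (½)*(-1/117)) + 15617/19242 = 31588/(-16600 - 1/234) + 15617/19242 = 31588/(-3884401/234) + 15617/19242 = 31588*(-234/3884401) + 15617/19242 = -7391592/3884401 + 15617/19242 = -81566322847/74743644042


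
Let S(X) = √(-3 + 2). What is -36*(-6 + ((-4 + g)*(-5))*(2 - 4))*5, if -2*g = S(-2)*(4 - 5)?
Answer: 8280 - 900*I ≈ 8280.0 - 900.0*I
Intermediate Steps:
S(X) = I (S(X) = √(-1) = I)
g = I/2 (g = -I*(4 - 5)/2 = -I*(-1)/2 = -(-1)*I/2 = I/2 ≈ 0.5*I)
-36*(-6 + ((-4 + g)*(-5))*(2 - 4))*5 = -36*(-6 + ((-4 + I/2)*(-5))*(2 - 4))*5 = -36*(-6 + (20 - 5*I/2)*(-2))*5 = -36*(-6 + (-40 + 5*I))*5 = -36*(-46 + 5*I)*5 = (1656 - 180*I)*5 = 8280 - 900*I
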